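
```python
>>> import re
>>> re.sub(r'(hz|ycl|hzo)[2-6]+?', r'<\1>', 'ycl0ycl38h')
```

`\1` in the replacement pulls in group 1's text for each match.

'ycl0<ycl>8h'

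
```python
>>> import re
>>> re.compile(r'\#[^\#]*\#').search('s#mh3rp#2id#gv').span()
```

(1, 8)

The match spans [1:8] → '#mh3rp#'.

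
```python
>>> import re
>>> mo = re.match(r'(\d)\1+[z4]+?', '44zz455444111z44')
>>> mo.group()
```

`re.match` won't scan ahead — the pattern has to work from the very first character.
The match spans [0:3] → '44z'.

'44z'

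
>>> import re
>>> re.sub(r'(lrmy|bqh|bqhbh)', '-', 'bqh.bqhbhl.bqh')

`|` is ordered: at each position the engine commits to the first alternative that works.
Matches: at [0:3] → 'bqh'; at [4:7] → 'bqh'; at [11:14] → 'bqh'.
Every occurrence is swapped for '-'.

'-.-bhl.-'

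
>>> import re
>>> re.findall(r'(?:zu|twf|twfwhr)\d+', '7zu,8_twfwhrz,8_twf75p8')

['twf75']

Walking the string: at [16:21] → 'twf75'.
`findall` yields the raw match text (1 of them) because the pattern has no groups.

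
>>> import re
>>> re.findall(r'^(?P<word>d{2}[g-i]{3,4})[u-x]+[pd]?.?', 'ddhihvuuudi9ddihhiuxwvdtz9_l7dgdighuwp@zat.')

['ddhih']

The pattern matches anchored at the start of the string; then exactly 2 of a literal 'd', then 3 to 4 of a character in [g-i] (captured as 'word'); then one or more of a character in [u-x], then optionally one of [pd], then optionally any character.
Scanning left to right: at [0:11] match 'ddhihvuuudi', group 1 = 'ddhih'.
With a single group, `findall` returns only what that group captured — 1 item.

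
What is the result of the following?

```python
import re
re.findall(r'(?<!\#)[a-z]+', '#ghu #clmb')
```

['hu', 'lmb']

The negative lookahead/lookbehind blocks any match where the forbidden context is present.
Walking the string: at [2:4] → 'hu'; at [7:10] → 'lmb'.
With no groups in the pattern, `findall` gives back each whole match — 2 here.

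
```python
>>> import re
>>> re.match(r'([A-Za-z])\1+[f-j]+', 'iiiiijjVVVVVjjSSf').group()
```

`re.match` won't scan ahead — the pattern has to work from the very first character.
The match spans [0:7] → 'iiiiijj'.

'iiiiijj'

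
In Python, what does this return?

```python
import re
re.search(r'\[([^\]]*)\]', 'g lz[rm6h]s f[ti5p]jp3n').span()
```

`re.search` scans for the first position where the pattern succeeds.
The match spans [4:10] → '[rm6h]'.
Captured: group 1 = 'rm6h'.

(4, 10)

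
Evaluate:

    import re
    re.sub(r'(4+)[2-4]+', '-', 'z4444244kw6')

'z-kw6'

Each match is replaced by '-'.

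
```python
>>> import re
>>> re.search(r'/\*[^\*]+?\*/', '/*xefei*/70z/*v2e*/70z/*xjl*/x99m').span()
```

`re.search` scans for the first position where the pattern succeeds.
The match spans [0:9] → '/*xefei*/'.

(0, 9)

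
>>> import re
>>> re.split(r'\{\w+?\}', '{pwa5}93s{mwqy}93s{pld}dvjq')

Splitting on the pattern gives 4 pieces.

['', '93s', '93s', 'dvjq']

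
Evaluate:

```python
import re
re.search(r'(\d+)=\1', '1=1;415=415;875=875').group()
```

'1=1'

The backreference `\1` re-matches whatever the first group consumed, character for character.
The match spans [0:3] → '1=1'.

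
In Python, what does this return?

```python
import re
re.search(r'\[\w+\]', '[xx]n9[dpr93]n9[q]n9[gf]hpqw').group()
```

'[xx]'

The match spans [0:4] → '[xx]'.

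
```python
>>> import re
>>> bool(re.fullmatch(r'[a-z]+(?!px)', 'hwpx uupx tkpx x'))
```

A negative assertion filters positions out without eating any characters.
`fullmatch` succeeds only if the pattern covers the string from start to end.
Here the string isn't matched end-to-end, so the call returns None, and `bool(None)` is False.

False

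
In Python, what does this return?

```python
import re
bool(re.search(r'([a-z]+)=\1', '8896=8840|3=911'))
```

False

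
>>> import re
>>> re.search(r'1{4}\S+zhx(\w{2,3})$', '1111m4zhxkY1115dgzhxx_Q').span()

(0, 23)

Pattern: exactly 4 of the literal '1', then one or more of a non-whitespace character, then the literal 'zhx'; then 2 to 3 of a word character (captured); then anchored at the end.
`search` walks the string left to right and returns the first match it finds.
The match spans [0:23] → '1111m4zhxkY1115dgzhxx_Q'.
Captured: group 1 = 'x_Q'.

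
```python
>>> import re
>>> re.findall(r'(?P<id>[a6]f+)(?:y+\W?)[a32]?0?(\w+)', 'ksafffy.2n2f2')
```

[('afff', 'n2f2')]

Pattern: one of [a6], then one or more of a literal 'f' (captured as 'id'); then one or more of the literal 'y', then optionally a non-word character (non-capturing group); then optionally one of [a32], then optionally the literal '0'; then one or more of a word character (captured).
Multiple groups make `findall` return tuples — one 2-tuple for the one match.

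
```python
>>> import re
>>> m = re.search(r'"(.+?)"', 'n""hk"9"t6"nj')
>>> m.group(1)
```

Unlike `match`, `search` isn't anchored — it looks for the pattern anywhere in the string.
The match spans [1:6] → '""hk"'.
Captured: group 1 = '"hk'.

'"hk'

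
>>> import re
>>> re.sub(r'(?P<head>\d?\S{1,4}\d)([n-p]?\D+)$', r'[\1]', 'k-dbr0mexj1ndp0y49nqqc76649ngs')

'k-dbr0mexj1ndp0y49nqqc[76649]'

Pattern: optionally a digit, then 1 to 4 of a non-whitespace character, then a digit (captured as 'head'); then optionally a character in [n-p], then one or more of a non-digit (captured); then anchored at the end.
Matches: at [22:30] → '76649ngs'.
`\1` in the replacement pulls in group 1's text for each match.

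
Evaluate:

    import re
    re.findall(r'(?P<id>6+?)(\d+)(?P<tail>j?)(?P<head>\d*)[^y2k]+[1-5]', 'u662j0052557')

[('6', '62', 'j', '0052')]

Pattern: one or more of a literal '6' (lazy) (captured as 'id'); then one or more of a digit (captured); then optionally a literal 'j' (captured as 'tail'); then zero or more of a digit (captured as 'head'); then one or more of any character except [y2k], then a character in [1-5].
Scanning left to right: at [1:11] match '662j005255', groups = ('6', '62', 'j', '0052').
With 4 capturing groups, `findall` returns a 4-tuple per match.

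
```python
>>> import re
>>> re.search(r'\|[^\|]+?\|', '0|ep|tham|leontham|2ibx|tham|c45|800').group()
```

`re.search` scans for the first position where the pattern succeeds.
The match spans [1:5] → '|ep|'.

'|ep|'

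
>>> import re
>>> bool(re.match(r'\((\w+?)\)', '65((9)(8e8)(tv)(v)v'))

False

`match` is anchored at position 0; if the pattern doesn't fit there, it returns None.
Here the pattern fails at index 0, so the call returns None, and `bool(None)` is False.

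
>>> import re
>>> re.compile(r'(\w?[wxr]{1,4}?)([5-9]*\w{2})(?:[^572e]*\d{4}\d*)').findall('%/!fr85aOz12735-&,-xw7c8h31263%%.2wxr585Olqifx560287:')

The pattern matches optionally a word character, then 1 to 4 of one of [wxr] (lazy) (captured); then zero or more of a character in [5-9], then exactly 2 of a word character (captured); then zero or more of any character except [572e], then exactly 4 of a digit, then zero or more of a digit (non-capturing group).
Walking the string: at [3:15] match 'fr85aOz12735', groups = ('fr', '85aO'); at [19:30] match 'xw7c8h31263', groups = ('xw', '7c8'); at [33:52] match '2wxr585Olqifx560287', groups = ('2wxr', '585Ol').
2 groups means each result is a tuple of 2 captured strings — 3 here.

[('fr', '85aO'), ('xw', '7c8'), ('2wxr', '585Ol')]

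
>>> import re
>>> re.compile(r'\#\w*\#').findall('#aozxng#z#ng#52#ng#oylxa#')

['#aozxng#', '#ng#', '#ng#']

With no groups in the pattern, `findall` gives back each whole match — 3 here.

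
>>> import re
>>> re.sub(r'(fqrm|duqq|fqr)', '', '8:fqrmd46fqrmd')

'8:d46d'

Alternation isn't longest-match — the leftmost alternative that fits at this position is chosen.
Matches: at [2:6] → 'fqrm'; at [9:13] → 'fqrm'.
Each match is replaced by ''.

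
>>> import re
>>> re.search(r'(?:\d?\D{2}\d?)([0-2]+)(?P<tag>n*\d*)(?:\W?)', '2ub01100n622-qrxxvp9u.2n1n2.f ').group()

The pattern matches optionally a digit, then exactly 2 of a non-digit, then optionally a digit (non-capturing group); then one or more of a character in [0-2] (captured); then zero or more of a literal 'n', then zero or more of a digit (captured as 'tag'); then optionally a non-word character (non-capturing group).
The match spans [0:13] → '2ub01100n622-'.

'2ub01100n622-'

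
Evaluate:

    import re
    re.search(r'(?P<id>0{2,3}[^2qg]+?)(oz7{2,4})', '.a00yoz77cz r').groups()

('00y', 'oz77')

The pattern matches 2 to 3 of the literal '0', then one or more of any character except [2qg] (lazy) (captured as 'id'); then the literal 'oz', then 2 to 4 of the literal '7' (captured).
Unlike `match`, `search` isn't anchored — it looks for the pattern anywhere in the string.
The match spans [2:9] → '00yoz77'.
Captured: group 1 = '00y', group 2 = 'oz77'.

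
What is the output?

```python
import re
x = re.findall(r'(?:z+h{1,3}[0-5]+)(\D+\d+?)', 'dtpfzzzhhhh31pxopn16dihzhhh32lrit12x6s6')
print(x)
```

['lrit1']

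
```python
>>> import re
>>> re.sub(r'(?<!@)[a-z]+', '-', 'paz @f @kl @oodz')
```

'- @f @k- @o-'

The negative lookaround is zero-width — it rules out positions where the adjacent text would match, without consuming anything.
Each match is replaced by '-'.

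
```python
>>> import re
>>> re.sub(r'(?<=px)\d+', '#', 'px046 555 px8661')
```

'px# 555 px#'

The lookaround is zero-width — it requires the adjacent text to match without consuming it, so the asserted text isn't part of the match.
Each match is replaced by '#'.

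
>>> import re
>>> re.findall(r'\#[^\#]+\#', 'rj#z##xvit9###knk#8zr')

['#z#', '#xvit9#', '#knk#']

Since nothing is captured, `findall` lists the 3 matched substrings directly.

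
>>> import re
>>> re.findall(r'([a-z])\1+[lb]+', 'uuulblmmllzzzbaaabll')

['u', 'm', 'z', 'a']

The backreference `\1` re-matches whatever the first group consumed, character for character.
Scanning left to right: at [0:6] match 'uuulbl', group 1 = 'u'; at [6:10] match 'mmll', group 1 = 'm'; at [10:14] match 'zzzb', group 1 = 'z'; at [14:20] match 'aaabll', group 1 = 'a'.
`findall` collects group 1 from each match (4 total).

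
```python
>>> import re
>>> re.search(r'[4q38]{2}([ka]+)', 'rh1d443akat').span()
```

(5, 10)

This matches exactly 2 of one of [4q38]; then one or more of one of [ka] (captured).
`search` walks the string left to right and returns the first match it finds.
The match spans [5:10] → '43aka'.
Captured: group 1 = 'aka'.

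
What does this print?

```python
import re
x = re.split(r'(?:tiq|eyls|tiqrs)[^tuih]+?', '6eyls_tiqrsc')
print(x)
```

Branches in `(...|...)` are attempted left-to-right; the first branch that allows the whole pattern to succeed is taken.
Matches to split on: at [1:6] → 'eyls_'; at [6:10] → 'tiqr'.
Splitting on the pattern gives 3 pieces.

['6', '', 'sc']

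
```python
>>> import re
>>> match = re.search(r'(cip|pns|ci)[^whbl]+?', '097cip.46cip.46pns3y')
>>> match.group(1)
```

'cip'

The match spans [3:7] → 'cip.'.
Captured: group 1 = 'cip'.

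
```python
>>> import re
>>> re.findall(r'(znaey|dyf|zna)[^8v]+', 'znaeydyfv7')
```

['znaey']

The regex engine tests alternatives in the order written; an earlier branch that matches wins even if a later one would match more.
Scanning left to right: at [0:8] match 'znaeydyf', group 1 = 'znaey'.
Because there's exactly one group, `findall` drops the full match and keeps group 1 from the one hit.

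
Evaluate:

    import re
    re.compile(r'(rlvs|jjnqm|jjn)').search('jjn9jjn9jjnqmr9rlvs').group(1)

'jjn'

`search` walks the string left to right and returns the first match it finds.
The match spans [0:3] → 'jjn'.
Captured: group 1 = 'jjn'.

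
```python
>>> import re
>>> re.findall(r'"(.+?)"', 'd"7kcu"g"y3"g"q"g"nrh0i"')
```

['7kcu', 'y3', 'q', 'nrh0i']

A `+?`/`*?`/`{m,n}?` starts at its minimum and grows only as far as needed for what follows to match.
Matches: at [1:7] match '"7kcu"', group 1 = '7kcu'; at [8:12] match '"y3"', group 1 = 'y3'; at [13:16] match '"q"', group 1 = 'q'; at [17:24] match '"nrh0i"', group 1 = 'nrh0i'.
Because there's exactly one group, `findall` drops the full match and keeps group 1 from each hit.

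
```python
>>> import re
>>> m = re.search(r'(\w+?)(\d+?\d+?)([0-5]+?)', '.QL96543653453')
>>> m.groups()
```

('QL', '96', '5')

The pattern matches one or more of a word character (lazy) (captured); then one or more of a digit (lazy), then one or more of a digit (lazy) (captured); then one or more of a character in [0-5] (lazy) (captured).
Because the quantifier is non-greedy, it stops expanding at the earliest point where the rest of the pattern can succeed.
`re.search` tries every starting position until one works.
The match spans [1:6] → 'QL965'.
Captured: group 1 = 'QL', group 2 = '96', group 3 = '5'.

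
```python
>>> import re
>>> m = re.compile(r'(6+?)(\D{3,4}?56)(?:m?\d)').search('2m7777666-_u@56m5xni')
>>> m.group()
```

This matches one or more of a literal '6' (lazy) (captured); then 3 to 4 of a non-digit (lazy), then the literal '56' (captured); then optionally the literal 'm', then a digit (non-capturing group).
`re.search` tries every starting position until one works.
The match spans [6:17] → '666-_u@56m5'.
Captured: group 1 = '666', group 2 = '-_u@56'.

'666-_u@56m5'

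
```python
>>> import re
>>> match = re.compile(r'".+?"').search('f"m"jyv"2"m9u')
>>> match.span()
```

(1, 4)

A `+?`/`*?`/`{m,n}?` starts at its minimum and grows only as far as needed for what follows to match.
The match spans [1:4] → '"m"'.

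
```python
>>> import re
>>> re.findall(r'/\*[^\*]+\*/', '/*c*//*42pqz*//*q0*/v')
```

Walking the string: at [0:5] → '/*c*/'; at [5:14] → '/*42pqz*/'; at [14:20] → '/*q0*/'.
With no groups in the pattern, `findall` gives back each whole match — 3 here.

['/*c*/', '/*42pqz*/', '/*q0*/']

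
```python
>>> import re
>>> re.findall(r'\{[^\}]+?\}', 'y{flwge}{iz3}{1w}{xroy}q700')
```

['{flwge}', '{iz3}', '{1w}', '{xroy}']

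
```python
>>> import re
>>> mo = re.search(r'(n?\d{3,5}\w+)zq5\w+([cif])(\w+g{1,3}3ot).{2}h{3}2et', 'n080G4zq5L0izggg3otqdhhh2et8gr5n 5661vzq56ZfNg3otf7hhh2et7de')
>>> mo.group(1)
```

'n080G4'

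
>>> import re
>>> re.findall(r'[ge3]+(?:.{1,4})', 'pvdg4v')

This matches one or more of one of [ge3]; then 1 to 4 of any character (non-capturing group).
Matches: at [3:6] → 'g4v'.
With no groups in the pattern, `findall` gives back each whole match — 1 here.

['g4v']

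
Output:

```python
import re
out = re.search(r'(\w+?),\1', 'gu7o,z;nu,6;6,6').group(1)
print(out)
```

6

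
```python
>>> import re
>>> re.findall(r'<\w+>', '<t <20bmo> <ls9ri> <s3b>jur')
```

['<20bmo>', '<ls9ri>', '<s3b>']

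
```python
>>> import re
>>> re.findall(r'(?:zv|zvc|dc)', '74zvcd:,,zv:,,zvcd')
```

['zv', 'zv', 'zv']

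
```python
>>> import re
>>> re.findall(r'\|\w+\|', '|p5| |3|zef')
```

['|p5|', '|3|']

Walking the string: at [0:4] → '|p5|'; at [5:8] → '|3|'.
`findall` yields the raw match text (2 of them) because the pattern has no groups.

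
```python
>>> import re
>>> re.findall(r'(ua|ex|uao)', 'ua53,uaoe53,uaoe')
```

['ua', 'ua', 'ua']

Alternation isn't longest-match — the leftmost alternative that fits at this position is chosen.
Scanning left to right: at [0:2] match 'ua', group 1 = 'ua'; at [5:7] match 'ua', group 1 = 'ua'; at [12:14] match 'ua', group 1 = 'ua'.
Because there's exactly one group, `findall` drops the full match and keeps group 1 from each hit.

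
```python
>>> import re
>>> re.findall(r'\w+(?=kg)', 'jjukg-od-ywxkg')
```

Because the assertion is zero-width, the text it checks is not consumed and won't appear in the result.
With no groups in the pattern, `findall` gives back each whole match — 2 here.

['jju', 'ywx']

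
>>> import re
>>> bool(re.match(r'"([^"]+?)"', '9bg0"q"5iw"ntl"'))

False

With `match`, the pattern is implicitly anchored at the beginning.
Here position 0 doesn't satisfy it, so the call returns None, and `bool(None)` is False.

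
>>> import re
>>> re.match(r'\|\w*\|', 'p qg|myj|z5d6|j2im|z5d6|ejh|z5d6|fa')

`match` is anchored at position 0; if the pattern doesn't fit there, it returns None.
Here the pattern fails at index 0, so the call returns None.

None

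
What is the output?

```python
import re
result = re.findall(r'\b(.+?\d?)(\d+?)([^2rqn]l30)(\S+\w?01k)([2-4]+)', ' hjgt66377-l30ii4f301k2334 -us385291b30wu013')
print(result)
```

[('hjgt6', '6377', '-l30', 'ii4f301k', '2334')]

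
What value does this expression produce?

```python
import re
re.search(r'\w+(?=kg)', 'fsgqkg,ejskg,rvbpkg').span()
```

(0, 4)

The lookaround is zero-width — it requires the adjacent text to match without consuming it, so the asserted text isn't part of the match.
`re.search` tries every starting position until one works.
The match spans [0:4] → 'fsgq'.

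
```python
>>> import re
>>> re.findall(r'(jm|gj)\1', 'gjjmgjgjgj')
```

['gj']

The backreference `\1` re-matches whatever the first group consumed, character for character.
With a single group, `findall` returns only what that group captured — 1 item.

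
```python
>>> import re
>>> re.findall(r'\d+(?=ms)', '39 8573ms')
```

['8573']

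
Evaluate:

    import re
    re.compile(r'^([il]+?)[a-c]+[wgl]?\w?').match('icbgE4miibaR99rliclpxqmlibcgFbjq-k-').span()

`re.match` only tries the pattern at the start of the string.
The match spans [0:5] → 'icbgE'.

(0, 5)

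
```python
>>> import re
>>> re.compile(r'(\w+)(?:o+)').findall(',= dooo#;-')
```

With a single group, `findall` returns only what that group captured — 1 item.

['doo']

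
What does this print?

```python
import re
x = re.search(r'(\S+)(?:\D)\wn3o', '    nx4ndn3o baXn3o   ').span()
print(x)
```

(4, 12)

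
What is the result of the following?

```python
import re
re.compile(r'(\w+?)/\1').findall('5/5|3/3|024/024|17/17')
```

['5', '3', '024', '17']

A backreference is literal: `\1` must see the identical characters the first group matched.
Walking the string: at [0:3] match '5/5', group 1 = '5'; at [4:7] match '3/3', group 1 = '3'; at [8:15] match '024/024', group 1 = '024'; at [16:21] match '17/17', group 1 = '17'.
`findall` collects group 1 from each match (4 total).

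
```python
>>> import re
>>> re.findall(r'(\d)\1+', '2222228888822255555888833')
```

['2', '8', '2', '5', '8', '3']

The backreference `\1` re-matches whatever the first group consumed, character for character.
Matches: at [0:6] match '222222', group 1 = '2'; at [6:11] match '88888', group 1 = '8'; at [11:14] match '222', group 1 = '2'; at [14:19] match '55555', group 1 = '5'; at [19:23] match '8888', group 1 = '8'; ….
Because there's exactly one group, `findall` drops the full match and keeps group 1 from each hit.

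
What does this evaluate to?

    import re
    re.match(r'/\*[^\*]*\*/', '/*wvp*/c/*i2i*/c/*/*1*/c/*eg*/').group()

`re.match` only tries the pattern at the start of the string.
The match spans [0:7] → '/*wvp*/'.

'/*wvp*/'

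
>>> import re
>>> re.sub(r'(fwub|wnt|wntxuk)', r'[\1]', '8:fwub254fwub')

'8:[fwub]254[fwub]'

Matches: at [2:6] → 'fwub'; at [9:13] → 'fwub'.
`\1` in the replacement pulls in group 1's text for each match.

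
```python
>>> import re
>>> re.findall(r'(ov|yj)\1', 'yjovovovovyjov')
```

The backreference `\1` re-matches whatever the first group consumed, character for character.
Walking the string: at [2:6] match 'ovov', group 1 = 'ov'; at [6:10] match 'ovov', group 1 = 'ov'.
Because there's exactly one group, `findall` drops the full match and keeps group 1 from each hit.

['ov', 'ov']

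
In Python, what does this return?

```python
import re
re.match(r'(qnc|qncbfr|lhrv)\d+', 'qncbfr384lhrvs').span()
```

(0, 9)

`match` is anchored at position 0; if the pattern doesn't fit there, it returns None.
The match spans [0:9] → 'qncbfr384'.
Captured: group 1 = 'qncbfr'.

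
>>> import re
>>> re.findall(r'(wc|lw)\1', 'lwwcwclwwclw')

['wc']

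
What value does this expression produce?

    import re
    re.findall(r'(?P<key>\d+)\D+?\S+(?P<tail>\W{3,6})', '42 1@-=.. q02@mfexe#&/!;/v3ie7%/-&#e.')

This matches one or more of a digit (captured as 'key'); then one or more of a non-digit (lazy), then one or more of a non-whitespace character; then 3 to 6 of a non-word character (captured as 'tail').
Matches: at [0:10] match '42 1@-=.. ', groups = ('42', '.. '); at [11:35] match '02@mfexe#&/!;/v3ie7%/-&#', groups = ('02', '-&#').
`findall` packs the 2 group values into a tuple for every match.

[('42', '.. '), ('02', '-&#')]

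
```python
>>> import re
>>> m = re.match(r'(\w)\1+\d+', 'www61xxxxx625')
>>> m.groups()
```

('w',)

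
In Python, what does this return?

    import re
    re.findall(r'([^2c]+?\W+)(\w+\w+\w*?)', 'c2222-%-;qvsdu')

[('-%-;', 'qvsdu')]

This matches one or more of any character except [2c] (lazy), then one or more of a non-word character (captured); then one or more of a word character, then one or more of a word character, then zero or more of a word character (lazy) (captured).
Scanning left to right: at [5:14] match '-%-;qvsdu', groups = ('-%-;', 'qvsdu').
With 2 capturing groups, `findall` returns a 2-tuple per match.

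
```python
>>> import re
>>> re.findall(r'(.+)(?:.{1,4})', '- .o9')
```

['- .o']

This matches one or more of any character (captured); then 1 to 4 of any character (non-capturing group).
Walking the string: at [0:5] match '- .o9', group 1 = '- .o'.
Because there's exactly one group, `findall` drops the full match and keeps group 1 from the one hit.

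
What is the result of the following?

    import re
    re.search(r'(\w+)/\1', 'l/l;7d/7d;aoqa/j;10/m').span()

(0, 3)

`\1` is not a pattern — it's the concrete string captured by group 1, re-applied verbatim.
The match spans [0:3] → 'l/l'.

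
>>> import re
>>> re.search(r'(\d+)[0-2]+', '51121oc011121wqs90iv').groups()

('5112',)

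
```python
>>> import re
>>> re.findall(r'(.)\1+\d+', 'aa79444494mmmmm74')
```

['a', 'm']

After group 1 captures some text, `\1` only succeeds where that same text appears again.
One capturing group, so `findall` returns just the captured substring from each match — 2 in all.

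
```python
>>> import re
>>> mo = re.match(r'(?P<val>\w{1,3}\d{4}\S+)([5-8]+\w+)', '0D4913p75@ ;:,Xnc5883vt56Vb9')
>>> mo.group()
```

With `match`, the pattern is implicitly anchored at the beginning.
The match spans [0:9] → '0D4913p75'.

'0D4913p75'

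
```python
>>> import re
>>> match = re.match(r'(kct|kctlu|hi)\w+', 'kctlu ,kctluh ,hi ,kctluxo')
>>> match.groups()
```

`match` is anchored at position 0; if the pattern doesn't fit there, it returns None.
The match spans [0:5] → 'kctlu'.
Captured: group 1 = 'kct'.

('kct',)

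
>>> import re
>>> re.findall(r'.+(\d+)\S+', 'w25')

The pattern matches one or more of any character; then one or more of a digit (captured); then one or more of a non-whitespace character.
Because there's exactly one group, `findall` drops the full match and keeps group 1 from the one hit.

['2']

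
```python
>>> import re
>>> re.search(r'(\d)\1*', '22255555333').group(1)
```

The match spans [0:3] → '222'.
Captured: group 1 = '2'.

'2'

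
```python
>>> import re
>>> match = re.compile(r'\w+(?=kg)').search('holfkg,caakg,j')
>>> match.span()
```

The `(?=…)`/`(?<=…)` assertion just peeks at neighbouring text; it doesn't advance the match position.
The match spans [0:4] → 'holf'.

(0, 4)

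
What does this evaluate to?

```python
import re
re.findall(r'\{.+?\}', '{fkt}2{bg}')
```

A `+?`/`*?`/`{m,n}?` starts at its minimum and grows only as far as needed for what follows to match.
No capturing groups, so `findall` returns the 2 full match strings.

['{fkt}', '{bg}']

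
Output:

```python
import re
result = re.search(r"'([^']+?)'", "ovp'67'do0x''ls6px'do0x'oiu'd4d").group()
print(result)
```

'67'

Unlike `match`, `search` isn't anchored — it looks for the pattern anywhere in the string.
The match spans [3:7] → "'67'".
Captured: group 1 = '67'.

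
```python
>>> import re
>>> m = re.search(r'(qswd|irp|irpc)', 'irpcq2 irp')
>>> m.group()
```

'irp'

Alternation tries branches left to right and keeps the first one that lets the overall match succeed at that position.
The match spans [0:3] → 'irp'.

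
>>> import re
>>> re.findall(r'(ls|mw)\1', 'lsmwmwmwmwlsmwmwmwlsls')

After group 1 captures some text, `\1` only succeeds where that same text appears again.
Scanning left to right: at [2:6] match 'mwmw', group 1 = 'mw'; at [6:10] match 'mwmw', group 1 = 'mw'; at [12:16] match 'mwmw', group 1 = 'mw'; at [18:22] match 'lsls', group 1 = 'ls'.
Because there's exactly one group, `findall` drops the full match and keeps group 1 from each hit.

['mw', 'mw', 'mw', 'ls']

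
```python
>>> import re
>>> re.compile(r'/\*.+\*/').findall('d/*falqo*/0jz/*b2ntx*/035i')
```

Scanning left to right: at [1:22] → '/*falqo*/0jz/*b2ntx*/'.
`findall` yields the raw match text (1 of them) because the pattern has no groups.

['/*falqo*/0jz/*b2ntx*/']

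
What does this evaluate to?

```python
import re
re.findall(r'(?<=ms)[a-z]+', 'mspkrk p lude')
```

The lookaround is zero-width — it requires the adjacent text to match without consuming it, so the asserted text isn't part of the match.
Walking the string: at [2:6] → 'pkrk'.
`findall` yields the raw match text (1 of them) because the pattern has no groups.

['pkrk']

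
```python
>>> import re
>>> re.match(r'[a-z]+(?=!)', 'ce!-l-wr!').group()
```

'ce'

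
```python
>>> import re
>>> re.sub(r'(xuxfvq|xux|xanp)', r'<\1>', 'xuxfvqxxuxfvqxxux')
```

'<xuxfvq>x<xuxfvq>x<xux>'

Alternation tries branches left to right and keeps the first one that lets the overall match succeed at that position.
Matches: at [0:6] → 'xuxfvq'; at [7:13] → 'xuxfvq'; at [14:17] → 'xux'.
`\1` in the replacement pulls in group 1's text for each match.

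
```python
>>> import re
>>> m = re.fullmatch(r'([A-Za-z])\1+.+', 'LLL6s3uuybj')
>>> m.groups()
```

('L',)

`\1` has to match the exact text group 1 already captured.
For `fullmatch`, every character of the input must be accounted for by the pattern.
The match spans [0:11] → 'LLL6s3uuybj'.
Captured: group 1 = 'L'.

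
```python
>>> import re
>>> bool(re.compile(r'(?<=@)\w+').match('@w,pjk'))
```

With `match`, the pattern is implicitly anchored at the beginning.
Here the string doesn't start with a match, so the call returns None, and `bool(None)` is False.

False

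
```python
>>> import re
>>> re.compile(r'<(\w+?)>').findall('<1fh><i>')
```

['1fh', 'i']

Walking the string: at [0:5] match '<1fh>', group 1 = '1fh'; at [5:8] match '<i>', group 1 = 'i'.
One capturing group, so `findall` returns just the captured substring from each match — 2 in all.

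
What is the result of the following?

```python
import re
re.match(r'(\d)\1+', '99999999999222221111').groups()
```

('9',)

The match spans [0:11] → '99999999999'.
Captured: group 1 = '9'.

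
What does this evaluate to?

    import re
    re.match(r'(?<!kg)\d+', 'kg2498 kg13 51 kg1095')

None

A negative assertion filters positions out without eating any characters.
`re.match` won't scan ahead — the pattern has to work from the very first character.
Here the pattern fails at index 0, so the call returns None.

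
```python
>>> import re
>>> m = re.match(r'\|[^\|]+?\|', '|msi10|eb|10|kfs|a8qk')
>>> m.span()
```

With `match`, the pattern is implicitly anchored at the beginning.
The match spans [0:7] → '|msi10|'.

(0, 7)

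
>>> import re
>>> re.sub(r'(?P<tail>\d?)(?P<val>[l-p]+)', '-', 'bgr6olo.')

'bgr-.'

Pattern: optionally a digit (captured as 'tail'); then one or more of a character in [l-p] (captured as 'val').
`sub` substitutes '-' at each match site.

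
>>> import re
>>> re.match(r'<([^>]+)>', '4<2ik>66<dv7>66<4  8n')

None

`match` is anchored at position 0; if the pattern doesn't fit there, it returns None.
Here the string doesn't start with a match, so the call returns None.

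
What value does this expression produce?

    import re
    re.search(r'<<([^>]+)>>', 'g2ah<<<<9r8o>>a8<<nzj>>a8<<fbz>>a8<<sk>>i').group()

'<<<<9r8o>>'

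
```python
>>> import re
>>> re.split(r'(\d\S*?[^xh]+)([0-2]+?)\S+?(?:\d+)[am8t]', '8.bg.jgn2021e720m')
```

`re.split` interleaves the captured-group text with the surrounding fragments.

['', '8.bg.jgn202', '1', '']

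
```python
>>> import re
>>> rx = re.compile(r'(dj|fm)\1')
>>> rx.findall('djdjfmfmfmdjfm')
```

After group 1 captures some text, `\1` only succeeds where that same text appears again.
Scanning left to right: at [0:4] match 'djdj', group 1 = 'dj'; at [4:8] match 'fmfm', group 1 = 'fm'.
With a single group, `findall` returns only what that group captured — 2 items.

['dj', 'fm']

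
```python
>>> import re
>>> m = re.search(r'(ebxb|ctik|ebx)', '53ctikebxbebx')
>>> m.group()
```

'ctik'

`search` walks the string left to right and returns the first match it finds.
The match spans [2:6] → 'ctik'.
Captured: group 1 = 'ctik'.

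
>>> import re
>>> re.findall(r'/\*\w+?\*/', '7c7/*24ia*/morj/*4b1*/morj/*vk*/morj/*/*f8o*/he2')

['/*24ia*/', '/*4b1*/', '/*vk*/', '/*f8o*/']

No capturing groups, so `findall` returns the 4 full match strings.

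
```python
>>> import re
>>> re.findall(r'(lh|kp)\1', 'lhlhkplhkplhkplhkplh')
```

['lh']

A backreference is literal: `\1` must see the identical characters the first group matched.
Matches: at [0:4] match 'lhlh', group 1 = 'lh'.
With a single group, `findall` returns only what that group captured — 1 item.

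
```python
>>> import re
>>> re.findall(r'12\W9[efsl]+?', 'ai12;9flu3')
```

A `+?`/`*?`/`{m,n}?` starts at its minimum and grows only as far as needed for what follows to match.
`findall` yields the raw match text (1 of them) because the pattern has no groups.

['12;9f']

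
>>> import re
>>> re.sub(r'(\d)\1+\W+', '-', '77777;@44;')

`\1` has to match the exact text group 1 already captured.
Each match is replaced by '-'.

'--'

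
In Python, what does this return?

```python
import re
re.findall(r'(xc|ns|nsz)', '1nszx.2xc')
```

Alternation tries branches left to right and keeps the first one that lets the overall match succeed at that position.
One capturing group, so `findall` returns just the captured substring from each match — 2 in all.

['ns', 'xc']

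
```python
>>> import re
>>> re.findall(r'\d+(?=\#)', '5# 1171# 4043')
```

['5', '1171']

Because the assertion is zero-width, the text it checks is not consumed and won't appear in the result.
No capturing groups, so `findall` returns the 2 full match strings.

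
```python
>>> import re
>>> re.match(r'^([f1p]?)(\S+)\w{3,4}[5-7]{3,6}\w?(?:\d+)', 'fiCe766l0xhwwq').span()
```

(0, 9)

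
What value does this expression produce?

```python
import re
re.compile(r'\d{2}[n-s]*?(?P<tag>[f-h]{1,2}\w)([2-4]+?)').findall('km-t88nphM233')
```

The pattern matches exactly 2 of a digit, then zero or more of a character in [n-s] (lazy); then 1 to 2 of a character in [f-h], then a word character (captured as 'tag'); then one or more of a character in [2-4] (lazy) (captured).
With 2 capturing groups, `findall` returns a 2-tuple per match.

[('hM', '2')]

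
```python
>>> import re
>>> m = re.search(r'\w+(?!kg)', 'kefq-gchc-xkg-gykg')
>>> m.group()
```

Because the assertion is negative and zero-width, positions next to the forbidden text are skipped.
The match spans [0:4] → 'kefq'.

'kefq'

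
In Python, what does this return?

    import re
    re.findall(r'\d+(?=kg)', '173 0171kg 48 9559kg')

Lookahead/lookbehind check context without consuming it, so the matched span excludes the asserted characters.
Scanning left to right: at [4:8] → '0171'; at [14:18] → '9559'.
Since nothing is captured, `findall` lists the 2 matched substrings directly.

['0171', '9559']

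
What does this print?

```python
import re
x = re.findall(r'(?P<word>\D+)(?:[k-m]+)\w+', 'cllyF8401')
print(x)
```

Because there's exactly one group, `findall` drops the full match and keeps group 1 from the one hit.

['cl']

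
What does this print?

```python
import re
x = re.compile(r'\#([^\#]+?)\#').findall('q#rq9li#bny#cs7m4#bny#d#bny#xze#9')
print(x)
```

['rq9li', 'cs7m4', 'd', 'xze']

Scanning left to right: at [1:8] match '#rq9li#', group 1 = 'rq9li'; at [11:18] match '#cs7m4#', group 1 = 'cs7m4'; at [21:24] match '#d#', group 1 = 'd'; at [27:32] match '#xze#', group 1 = 'xze'.
One capturing group, so `findall` returns just the captured substring from each match — 4 in all.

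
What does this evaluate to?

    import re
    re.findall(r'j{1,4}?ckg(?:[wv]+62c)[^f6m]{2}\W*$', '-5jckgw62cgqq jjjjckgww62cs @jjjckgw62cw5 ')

This matches 1 to 4 of a literal 'j' (lazy), then the literal 'ckg'; then one or more of one of [wv], then the literal '62c' (non-capturing group); then exactly 2 of any character except [f6m], then zero or more of a non-word character; then anchored at the end.
Matches: at [29:42] → 'jjjckgw62cw5 '.
Since nothing is captured, `findall` lists the 1 matched substring directly.

['jjjckgw62cw5 ']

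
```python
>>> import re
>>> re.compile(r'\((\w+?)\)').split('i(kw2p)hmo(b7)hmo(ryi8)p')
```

['i', 'kw2p', 'hmo', 'b7', 'hmo', 'ryi8', 'p']

With a capturing group present, the delimiter's captured portion is kept in the result list.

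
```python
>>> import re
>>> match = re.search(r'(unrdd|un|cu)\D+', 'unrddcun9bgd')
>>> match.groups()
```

('unrdd',)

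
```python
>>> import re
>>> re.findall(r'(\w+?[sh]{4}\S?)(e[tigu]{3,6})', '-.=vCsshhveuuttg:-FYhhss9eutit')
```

The pattern matches one or more of a word character (lazy), then exactly 4 of one of [sh], then optionally a non-whitespace character (captured); then the literal 'e', then 3 to 6 of one of [tigu] (captured).
Scanning left to right: at [3:16] match 'vCsshhveuuttg', groups = ('vCsshhv', 'euuttg'); at [18:30] match 'FYhhss9eutit', groups = ('FYhhss9', 'eutit').
With 2 capturing groups, `findall` returns a 2-tuple per match.

[('vCsshhv', 'euuttg'), ('FYhhss9', 'eutit')]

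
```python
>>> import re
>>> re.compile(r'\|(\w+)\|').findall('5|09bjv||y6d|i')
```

Scanning left to right: at [1:8] match '|09bjv|', group 1 = '09bjv'; at [8:13] match '|y6d|', group 1 = 'y6d'.
With a single group, `findall` returns only what that group captured — 2 items.

['09bjv', 'y6d']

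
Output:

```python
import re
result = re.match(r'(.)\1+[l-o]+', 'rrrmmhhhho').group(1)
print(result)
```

r

`\1` has to match the exact text group 1 already captured.
`match` is anchored at position 0; if the pattern doesn't fit there, it returns None.
The match spans [0:5] → 'rrrmm'.
Captured: group 1 = 'r'.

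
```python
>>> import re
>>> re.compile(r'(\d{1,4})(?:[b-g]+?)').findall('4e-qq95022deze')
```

The pattern matches 1 to 4 of a digit (captured); then one or more of a character in [b-g] (lazy) (non-capturing group).
Walking the string: at [0:2] match '4e', group 1 = '4'; at [6:11] match '5022d', group 1 = '5022'.
`findall` collects group 1 from each match (2 total).

['4', '5022']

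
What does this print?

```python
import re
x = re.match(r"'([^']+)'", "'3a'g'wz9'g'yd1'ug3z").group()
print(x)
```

'3a'

`re.match` only tries the pattern at the start of the string.
The match spans [0:4] → "'3a'".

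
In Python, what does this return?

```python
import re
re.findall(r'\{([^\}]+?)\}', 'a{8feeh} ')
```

['8feeh']

Scanning left to right: at [1:8] match '{8feeh}', group 1 = '8feeh'.
With a single group, `findall` returns only what that group captured — 1 item.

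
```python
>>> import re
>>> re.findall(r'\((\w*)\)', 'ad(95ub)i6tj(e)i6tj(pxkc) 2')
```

['95ub', 'e', 'pxkc']

Walking the string: at [2:8] match '(95ub)', group 1 = '95ub'; at [12:15] match '(e)', group 1 = 'e'; at [19:25] match '(pxkc)', group 1 = 'pxkc'.
With a single group, `findall` returns only what that group captured — 3 items.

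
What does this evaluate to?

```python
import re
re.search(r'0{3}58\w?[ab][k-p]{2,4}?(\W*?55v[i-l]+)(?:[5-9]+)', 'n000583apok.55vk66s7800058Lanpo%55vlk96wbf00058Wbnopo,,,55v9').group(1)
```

'.55vk'

The pattern matches exactly 3 of a literal '0', then the literal '58'; then optionally a word character, then one of [ab], then 2 to 4 of a character in [k-p] (lazy); then zero or more of a non-word character (lazy), then the literal '55v', then one or more of a character in [i-l] (captured); then one or more of a character in [5-9] (non-capturing group).
`re.search` scans for the first position where the pattern succeeds.
The match spans [1:18] → '000583apok.55vk66'.
Captured: group 1 = '.55vk'.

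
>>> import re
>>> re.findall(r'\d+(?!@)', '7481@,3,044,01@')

A negative assertion filters positions out without eating any characters.
Matches: at [0:3] → '748'; at [6:7] → '3'; at [8:11] → '044'; at [12:13] → '0'.
`findall` yields the raw match text (4 of them) because the pattern has no groups.

['748', '3', '044', '0']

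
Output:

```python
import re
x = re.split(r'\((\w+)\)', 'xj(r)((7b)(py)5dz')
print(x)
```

['xj', 'r', '(', '7b', '', 'py', '5dz']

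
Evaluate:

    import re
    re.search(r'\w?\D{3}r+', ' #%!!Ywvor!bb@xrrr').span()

(5, 10)

This matches optionally a word character; then exactly 3 of a non-digit, then one or more of a literal 'r'.
`re.search` scans for the first position where the pattern succeeds.
The match spans [5:10] → 'Ywvor'.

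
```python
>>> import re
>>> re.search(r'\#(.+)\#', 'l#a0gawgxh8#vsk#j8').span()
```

(1, 16)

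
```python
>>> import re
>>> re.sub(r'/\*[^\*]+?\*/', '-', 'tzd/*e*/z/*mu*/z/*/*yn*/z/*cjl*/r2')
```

Every occurrence is swapped for '-'.

'tzd-z-z/*-z-r2'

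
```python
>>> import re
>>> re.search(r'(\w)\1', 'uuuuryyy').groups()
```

`\1` is not a pattern — it's the concrete string captured by group 1, re-applied verbatim.
Unlike `match`, `search` isn't anchored — it looks for the pattern anywhere in the string.
The match spans [0:2] → 'uu'.
Captured: group 1 = 'u'.

('u',)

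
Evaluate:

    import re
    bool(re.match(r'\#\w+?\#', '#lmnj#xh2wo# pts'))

`re.match` won't scan ahead — the pattern has to work from the very first character.
The match spans [0:6] → '#lmnj#'.

True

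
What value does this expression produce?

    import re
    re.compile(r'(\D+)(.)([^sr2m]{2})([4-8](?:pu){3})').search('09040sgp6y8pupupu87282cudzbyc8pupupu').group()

'sgp6y8pupupu'

This matches one or more of a non-digit (captured); then any character (captured); then exactly 2 of any character except [sr2m] (captured); then a character in [4-8], then the literal 'pu' repeated 3 times (captured).
Unlike `match`, `search` isn't anchored — it looks for the pattern anywhere in the string.
The match spans [5:17] → 'sgp6y8pupupu'.
Captured: group 1 = 'sg', group 2 = 'p', group 3 = '6y', group 4 = '8pupupu'.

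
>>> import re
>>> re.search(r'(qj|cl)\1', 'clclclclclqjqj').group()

`\1` is not a pattern — it's the concrete string captured by group 1, re-applied verbatim.
`re.search` tries every starting position until one works.
The match spans [0:4] → 'clcl'.
Captured: group 1 = 'cl'.

'clcl'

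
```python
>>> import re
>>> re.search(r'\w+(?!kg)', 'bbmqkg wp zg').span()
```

The negative lookahead/lookbehind blocks any match where the forbidden context is present.
The match spans [0:6] → 'bbmqkg'.

(0, 6)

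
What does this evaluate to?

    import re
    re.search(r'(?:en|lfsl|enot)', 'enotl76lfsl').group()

'en'

Branches in `(...|...)` are attempted left-to-right; the first branch that allows the whole pattern to succeed is taken.
The match spans [0:2] → 'en'.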